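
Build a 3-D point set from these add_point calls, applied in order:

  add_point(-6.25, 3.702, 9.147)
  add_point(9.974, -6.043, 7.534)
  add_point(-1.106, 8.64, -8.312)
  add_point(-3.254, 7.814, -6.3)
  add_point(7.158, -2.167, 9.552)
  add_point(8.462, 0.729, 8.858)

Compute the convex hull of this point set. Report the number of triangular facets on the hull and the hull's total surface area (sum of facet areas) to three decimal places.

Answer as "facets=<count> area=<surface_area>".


facets=8 area=467.640

Hull vertices (6/6): indices [0, 1, 2, 3, 4, 5].

Per-facet area ½‖(b−a)×(c−a)‖:
  f1: (p4, p1, p0) → 23.6178
  f2: (p5, p2, p0) → 137.6517
  f3: (p5, p4, p0) → 23.7999
  f4: (p5, p2, p1) → 71.3249
  f5: (p5, p4, p1) → 7.8705
  f6: (p3, p1, p0) → 153.5469
  f7: (p3, p2, p0) → 14.1226
  f8: (p3, p2, p1) → 35.7056
Σ area = 467.640

Check V−E+F: 6 − 12 + 8 = 2.


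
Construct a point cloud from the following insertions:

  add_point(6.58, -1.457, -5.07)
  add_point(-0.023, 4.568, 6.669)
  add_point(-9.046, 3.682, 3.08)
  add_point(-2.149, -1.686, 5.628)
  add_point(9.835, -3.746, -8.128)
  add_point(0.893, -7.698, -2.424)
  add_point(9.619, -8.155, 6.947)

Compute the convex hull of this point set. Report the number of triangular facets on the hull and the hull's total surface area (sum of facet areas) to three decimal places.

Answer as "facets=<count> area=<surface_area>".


facets=10 area=554.641

Extreme-point indices: [0, 1, 2, 3, 4, 5, 6] — 7 of 7 on the boundary.

Per-facet area ½‖(b−a)×(c−a)‖:
  f1: (p1, p6, p4) → 121.9751
  f2: (p5, p4, p2) → 82.8529
  f3: (p5, p6, p4) → 71.6128
  f4: (p0, p4, p2) → 14.3440
  f5: (p0, p1, p2) → 71.6812
  f6: (p0, p1, p4) → 10.2008
  f7: (p3, p5, p2) → 44.8999
  f8: (p3, p5, p6) → 63.1775
  f9: (p3, p1, p2) → 29.3328
  f10: (p3, p1, p6) → 44.5639
Σ area = 554.641

Check V−E+F: 7 − 15 + 10 = 2.


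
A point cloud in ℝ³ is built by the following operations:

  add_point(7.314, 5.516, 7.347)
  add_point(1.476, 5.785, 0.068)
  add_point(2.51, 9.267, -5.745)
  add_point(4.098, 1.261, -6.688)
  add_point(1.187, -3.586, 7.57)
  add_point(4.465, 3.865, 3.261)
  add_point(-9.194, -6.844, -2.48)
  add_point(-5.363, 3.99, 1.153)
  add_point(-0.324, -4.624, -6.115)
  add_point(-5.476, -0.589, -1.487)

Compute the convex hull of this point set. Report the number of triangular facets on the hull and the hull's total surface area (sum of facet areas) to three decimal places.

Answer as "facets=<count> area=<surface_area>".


Points on the hull: [0, 2, 3, 4, 6, 7, 8] (7 of 10).

Per-facet area ½‖(b−a)×(c−a)‖:
  f1: (p3, p2, p0) → 57.9606
  f2: (p7, p2, p6) → 63.4066
  f3: (p7, p2, p0) → 76.5390
  f4: (p4, p3, p0) → 77.6069
  f5: (p4, p7, p6) → 69.6701
  f6: (p4, p7, p0) → 63.4891
  f7: (p8, p4, p6) → 65.7626
  f8: (p8, p4, p3) → 50.9126
  f9: (p8, p2, p6) → 64.2037
  f10: (p8, p3, p2) → 22.9987
Σ area = 612.550

Euler: V−E+F = 7−15+10 = 2.

facets=10 area=612.550


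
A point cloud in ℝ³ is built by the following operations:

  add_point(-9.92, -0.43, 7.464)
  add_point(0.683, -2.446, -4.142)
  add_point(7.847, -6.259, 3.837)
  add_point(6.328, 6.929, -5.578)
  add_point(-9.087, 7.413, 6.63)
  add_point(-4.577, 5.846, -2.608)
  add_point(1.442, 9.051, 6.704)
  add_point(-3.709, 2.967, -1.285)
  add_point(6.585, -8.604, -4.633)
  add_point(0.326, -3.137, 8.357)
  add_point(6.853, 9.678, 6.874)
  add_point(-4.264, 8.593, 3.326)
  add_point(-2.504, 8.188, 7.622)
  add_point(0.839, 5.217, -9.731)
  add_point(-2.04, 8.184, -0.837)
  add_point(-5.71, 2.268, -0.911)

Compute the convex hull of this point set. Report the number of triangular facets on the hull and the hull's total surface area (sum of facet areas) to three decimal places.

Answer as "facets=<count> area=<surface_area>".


Hull vertices (15/16): indices [0, 1, 2, 3, 4, 5, 6, 8, 9, 10, 11, 12, 13, 14, 15].

Area of each hull facet:
  f1: (p9, p10, p2) → 66.8623
  f2: (p9, p8, p0) → 74.7726
  f3: (p9, p8, p2) → 37.1952
  f4: (p15, p4, p0) → 35.2948
  f5: (p3, p8, p13) → 54.1624
  f6: (p3, p10, p2) → 95.4672
  f7: (p3, p8, p2) → 67.6507
  f8: (p12, p9, p0) → 54.3972
  f9: (p12, p4, p0) → 26.0306
  f10: (p12, p9, p10) → 55.3985
  f11: (p1, p8, p13) → 34.1834
  f12: (p1, p15, p13) → 39.7658
  f13: (p1, p8, p0) → 54.3700
  f14: (p1, p15, p0) → 36.3801
  f15: (p5, p15, p13) → 16.6583
  f16: (p5, p15, p4) → 20.0260
  f17: (p14, p3, p13) → 32.2187
  f18: (p14, p5, p13) → 17.3926
  f19: (p14, p5, p4) → 19.7016
  f20: (p14, p3, p10) → 54.6554
  f21: (p11, p14, p10) → 27.3510
  f22: (p11, p14, p4) → 7.4569
  f23: (p6, p11, p10) → 8.7314
  f24: (p6, p11, p4) → 17.9295
  f25: (p6, p12, p10) → 3.0467
  f26: (p6, p12, p4) → 5.2080
Σ area = 962.307

Check V−E+F: 15 − 39 + 26 = 2.

facets=26 area=962.307


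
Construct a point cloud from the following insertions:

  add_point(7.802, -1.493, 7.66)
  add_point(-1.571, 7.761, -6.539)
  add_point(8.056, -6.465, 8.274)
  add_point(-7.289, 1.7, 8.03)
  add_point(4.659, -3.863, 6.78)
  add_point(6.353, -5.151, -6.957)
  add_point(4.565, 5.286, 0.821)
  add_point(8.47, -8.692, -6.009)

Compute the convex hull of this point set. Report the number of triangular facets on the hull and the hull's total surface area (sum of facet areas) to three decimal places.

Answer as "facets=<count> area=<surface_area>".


facets=10 area=669.706

Points on the hull: [0, 1, 2, 3, 5, 6, 7] (7 of 8).

Per-facet area ½‖(b−a)×(c−a)‖:
  f1: (p2, p7, p3) → 125.2563
  f2: (p6, p1, p3) → 70.7038
  f3: (p5, p7, p3) → 40.8809
  f4: (p5, p1, p3) → 126.4690
  f5: (p5, p6, p7) → 22.2474
  f6: (p5, p6, p1) → 64.2066
  f7: (p0, p2, p3) → 37.4529
  f8: (p0, p6, p3) → 70.6238
  f9: (p0, p2, p7) → 36.2509
  f10: (p0, p6, p7) → 75.6140
Σ area = 669.706

Check V−E+F: 7 − 15 + 10 = 2.


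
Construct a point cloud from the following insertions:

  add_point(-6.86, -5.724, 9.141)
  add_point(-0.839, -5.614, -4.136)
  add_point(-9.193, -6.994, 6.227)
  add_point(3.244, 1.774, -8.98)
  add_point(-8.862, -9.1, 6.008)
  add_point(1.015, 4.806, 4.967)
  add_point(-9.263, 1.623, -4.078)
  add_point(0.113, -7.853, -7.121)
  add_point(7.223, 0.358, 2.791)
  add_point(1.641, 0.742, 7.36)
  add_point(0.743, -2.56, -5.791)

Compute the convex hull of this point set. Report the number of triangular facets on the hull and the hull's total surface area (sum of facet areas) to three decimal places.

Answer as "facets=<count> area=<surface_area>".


Points on the hull: [0, 2, 3, 4, 5, 6, 7, 8, 9] (9 of 11).

Facet areas (half cross-product norm):
  f1: (p5, p3, p6) → 84.3899
  f2: (p5, p3, p8) → 49.5808
  f3: (p7, p4, p6) → 93.5014
  f4: (p7, p3, p6) → 64.5112
  f5: (p7, p4, p8) → 113.8833
  f6: (p7, p3, p8) → 63.3177
  f7: (p2, p4, p6) → 11.9950
  f8: (p0, p4, p8) → 39.1175
  f9: (p0, p2, p4) → 4.0296
  f10: (p0, p5, p6) → 89.0507
  f11: (p0, p2, p6) → 24.6728
  f12: (p9, p5, p8) → 16.9304
  f13: (p9, p0, p8) → 28.7136
  f14: (p9, p0, p5) → 22.4605
Σ area = 706.154

Euler characteristic 9−21+14 = 2 ✓

facets=14 area=706.154


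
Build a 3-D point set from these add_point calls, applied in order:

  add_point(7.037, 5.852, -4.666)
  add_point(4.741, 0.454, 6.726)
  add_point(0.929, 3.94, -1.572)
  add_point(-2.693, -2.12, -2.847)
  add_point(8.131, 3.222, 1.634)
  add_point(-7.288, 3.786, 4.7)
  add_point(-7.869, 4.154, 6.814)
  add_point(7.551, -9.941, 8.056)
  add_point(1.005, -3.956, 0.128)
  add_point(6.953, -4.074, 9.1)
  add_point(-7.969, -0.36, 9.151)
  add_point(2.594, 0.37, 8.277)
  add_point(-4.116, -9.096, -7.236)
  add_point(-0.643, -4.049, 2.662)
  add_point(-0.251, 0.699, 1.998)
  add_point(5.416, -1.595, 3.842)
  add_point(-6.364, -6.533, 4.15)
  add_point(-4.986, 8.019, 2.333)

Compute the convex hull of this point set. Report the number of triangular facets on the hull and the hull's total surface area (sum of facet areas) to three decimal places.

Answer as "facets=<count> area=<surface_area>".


Hull vertices (12/18): indices [0, 1, 4, 5, 6, 7, 9, 10, 11, 12, 16, 17].

Facet areas (half cross-product norm):
  f1: (p9, p7, p10) → 43.4026
  f2: (p9, p7, p4) → 26.3704
  f3: (p16, p7, p10) → 58.9847
  f4: (p16, p12, p10) → 29.3572
  f5: (p16, p12, p7) → 88.2164
  f6: (p5, p17, p12) → 46.9534
  f7: (p0, p17, p4) → 47.0086
  f8: (p0, p17, p12) → 125.7515
  f9: (p0, p7, p4) → 34.3823
  f10: (p0, p12, p7) → 163.4002
  f11: (p6, p5, p17) → 5.4669
  f12: (p6, p12, p10) → 48.2100
  f13: (p6, p5, p12) → 11.8494
  f14: (p11, p17, p4) → 55.1633
  f15: (p11, p6, p17) → 36.6602
  f16: (p11, p9, p10) → 25.8821
  f17: (p11, p6, p10) → 26.8172
  f18: (p1, p9, p4) → 16.6266
  f19: (p1, p11, p4) → 4.4485
  f20: (p1, p11, p9) → 7.3729
Σ area = 902.324

Euler characteristic 12−30+20 = 2 ✓

facets=20 area=902.324


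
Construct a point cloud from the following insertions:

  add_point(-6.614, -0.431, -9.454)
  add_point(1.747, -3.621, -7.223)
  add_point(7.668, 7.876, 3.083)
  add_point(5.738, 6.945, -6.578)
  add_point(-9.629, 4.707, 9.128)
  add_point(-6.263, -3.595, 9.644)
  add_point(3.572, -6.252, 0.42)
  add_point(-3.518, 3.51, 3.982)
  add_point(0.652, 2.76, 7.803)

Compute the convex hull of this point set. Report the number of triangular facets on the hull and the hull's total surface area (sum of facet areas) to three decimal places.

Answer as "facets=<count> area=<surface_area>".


facets=12 area=817.200

8 of the 9 inputs are extreme points: [0, 1, 2, 3, 4, 5, 6, 8].

Facet areas (half cross-product norm):
  f1: (p1, p0, p6) → 32.3425
  f2: (p5, p0, p4) → 84.8419
  f3: (p5, p0, p6) → 104.6495
  f4: (p3, p2, p4) → 91.3417
  f5: (p3, p0, p4) → 140.5665
  f6: (p3, p1, p0) → 52.1659
  f7: (p3, p6, p2) → 70.1689
  f8: (p3, p1, p6) → 46.2211
  f9: (p8, p6, p2) → 59.1708
  f10: (p8, p5, p6) → 56.2598
  f11: (p8, p2, p4) → 39.3195
  f12: (p8, p5, p4) → 40.1522
Σ area = 817.200

Euler characteristic 8−18+12 = 2 ✓


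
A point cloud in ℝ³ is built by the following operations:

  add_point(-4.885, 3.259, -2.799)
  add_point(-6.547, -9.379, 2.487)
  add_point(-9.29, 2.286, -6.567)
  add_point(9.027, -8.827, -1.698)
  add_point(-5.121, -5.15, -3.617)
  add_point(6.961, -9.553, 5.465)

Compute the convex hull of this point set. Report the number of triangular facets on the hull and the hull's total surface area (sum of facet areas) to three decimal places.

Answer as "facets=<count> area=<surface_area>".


facets=8 area=433.640

Points on the hull: [0, 1, 2, 3, 4, 5] (6 of 6).

Triangle areas on the boundary:
  f1: (p0, p3, p2) → 47.1553
  f2: (p5, p0, p3) → 68.8764
  f3: (p1, p5, p3) → 51.7077
  f4: (p1, p0, p2) → 40.5548
  f5: (p1, p5, p0) → 95.4200
  f6: (p4, p3, p2) → 48.0296
  f7: (p4, p1, p2) → 26.2673
  f8: (p4, p1, p3) → 55.6287
Σ area = 433.640

Euler: V−E+F = 6−12+8 = 2.


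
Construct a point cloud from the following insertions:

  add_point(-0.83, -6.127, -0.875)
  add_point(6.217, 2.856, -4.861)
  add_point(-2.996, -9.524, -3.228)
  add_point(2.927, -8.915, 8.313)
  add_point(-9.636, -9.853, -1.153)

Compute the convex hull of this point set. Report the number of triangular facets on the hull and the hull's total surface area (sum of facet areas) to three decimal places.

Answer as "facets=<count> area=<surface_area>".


facets=4 area=321.591

4 of the 5 inputs are extreme points: [1, 2, 3, 4].

Per-facet area ½‖(b−a)×(c−a)‖:
  f1: (p3, p1, p4) → 136.8917
  f2: (p2, p1, p4) → 41.7411
  f3: (p2, p3, p4) → 44.5455
  f4: (p2, p3, p1) → 98.4131
Σ area = 321.591

Check V−E+F: 4 − 6 + 4 = 2.


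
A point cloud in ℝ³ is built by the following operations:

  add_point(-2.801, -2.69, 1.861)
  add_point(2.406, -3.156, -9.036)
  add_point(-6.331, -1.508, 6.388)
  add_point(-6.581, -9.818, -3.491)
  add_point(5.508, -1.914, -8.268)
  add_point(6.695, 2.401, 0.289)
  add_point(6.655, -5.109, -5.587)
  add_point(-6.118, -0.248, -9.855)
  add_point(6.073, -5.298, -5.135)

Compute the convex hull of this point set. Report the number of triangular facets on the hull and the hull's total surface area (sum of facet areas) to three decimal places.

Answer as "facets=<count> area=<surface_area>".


Hull vertices (8/9): indices [1, 2, 3, 4, 5, 6, 7, 8].

Triangle areas on the boundary:
  f1: (p2, p7, p3) → 73.7814
  f2: (p2, p7, p5) → 109.0596
  f3: (p4, p7, p5) → 56.3251
  f4: (p4, p6, p5) → 20.2129
  f5: (p8, p2, p5) → 70.2916
  f6: (p8, p6, p5) → 3.5761
  f7: (p8, p2, p3) → 86.5331
  f8: (p8, p6, p3) → 2.5368
  f9: (p1, p7, p3) → 49.9343
  f10: (p1, p4, p7) → 10.1374
  f11: (p1, p6, p3) → 36.1491
  f12: (p1, p4, p6) → 7.3694
Σ area = 525.907

Euler: V−E+F = 8−18+12 = 2.

facets=12 area=525.907


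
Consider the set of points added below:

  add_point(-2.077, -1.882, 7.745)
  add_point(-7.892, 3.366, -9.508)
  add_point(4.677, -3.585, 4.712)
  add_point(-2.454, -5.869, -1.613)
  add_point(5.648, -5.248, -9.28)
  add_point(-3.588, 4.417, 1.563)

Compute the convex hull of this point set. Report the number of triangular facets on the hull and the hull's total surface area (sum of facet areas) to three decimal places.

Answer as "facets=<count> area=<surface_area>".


facets=8 area=478.539

Extreme-point indices: [0, 1, 2, 3, 4, 5] — 6 of 6 on the boundary.

Triangle areas on the boundary:
  f1: (p3, p4, p1) → 73.5219
  f2: (p5, p4, p1) → 92.1273
  f3: (p2, p3, p4) → 54.4897
  f4: (p2, p5, p4) → 83.4592
  f5: (p0, p3, p1) → 64.8630
  f6: (p0, p5, p1) → 41.0267
  f7: (p0, p2, p3) → 35.0552
  f8: (p0, p2, p5) → 33.9954
Σ area = 478.539

Euler characteristic 6−12+8 = 2 ✓


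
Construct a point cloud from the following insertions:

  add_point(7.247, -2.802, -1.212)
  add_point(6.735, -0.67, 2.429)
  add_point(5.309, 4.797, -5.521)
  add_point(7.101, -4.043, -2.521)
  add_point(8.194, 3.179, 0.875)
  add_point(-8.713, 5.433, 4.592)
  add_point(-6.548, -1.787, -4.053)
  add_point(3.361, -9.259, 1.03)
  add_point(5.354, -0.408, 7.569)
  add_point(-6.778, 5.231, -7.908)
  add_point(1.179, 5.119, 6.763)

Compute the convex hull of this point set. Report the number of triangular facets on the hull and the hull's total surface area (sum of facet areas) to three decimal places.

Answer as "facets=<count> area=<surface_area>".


facets=16 area=695.800

10 of the 11 inputs are extreme points: [0, 2, 3, 4, 5, 6, 7, 8, 9, 10].

Facet areas (half cross-product norm):
  f1: (p8, p7, p5) → 86.7568
  f2: (p6, p7, p5) → 75.2840
  f3: (p6, p9, p5) → 45.0635
  f4: (p10, p8, p5) → 27.3252
  f5: (p10, p8, p4) → 27.4695
  f6: (p10, p2, p4) → 32.9403
  f7: (p10, p9, p5) → 63.9664
  f8: (p10, p2, p9) → 79.2332
  f9: (p0, p8, p4) → 25.4635
  f10: (p0, p8, p7) → 36.0844
  f11: (p3, p2, p9) → 56.2718
  f12: (p3, p6, p7) → 48.1622
  f13: (p3, p6, p9) → 54.3418
  f14: (p3, p0, p7) → 6.5303
  f15: (p3, p2, p4) → 28.2415
  f16: (p3, p0, p4) → 2.6652
Σ area = 695.800

Check V−E+F: 10 − 24 + 16 = 2.


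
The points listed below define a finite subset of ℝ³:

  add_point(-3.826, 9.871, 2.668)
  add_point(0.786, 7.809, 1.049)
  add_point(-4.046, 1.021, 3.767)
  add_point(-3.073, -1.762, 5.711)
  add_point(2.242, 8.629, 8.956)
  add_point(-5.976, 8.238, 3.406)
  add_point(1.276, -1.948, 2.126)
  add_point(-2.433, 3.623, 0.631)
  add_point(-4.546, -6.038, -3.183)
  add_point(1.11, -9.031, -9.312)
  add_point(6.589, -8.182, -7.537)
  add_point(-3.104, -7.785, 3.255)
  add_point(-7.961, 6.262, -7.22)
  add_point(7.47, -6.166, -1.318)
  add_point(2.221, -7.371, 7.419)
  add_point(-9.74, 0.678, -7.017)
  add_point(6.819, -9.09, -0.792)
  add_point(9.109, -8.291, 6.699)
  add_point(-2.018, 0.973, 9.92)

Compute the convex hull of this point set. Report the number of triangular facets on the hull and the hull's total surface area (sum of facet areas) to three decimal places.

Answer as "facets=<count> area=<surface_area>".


Extreme-point indices: [0, 1, 4, 5, 8, 9, 10, 11, 12, 13, 14, 15, 16, 17, 18] — 15 of 19 on the boundary.

Facet areas (half cross-product norm):
  f1: (p11, p18, p15) → 82.2313
  f2: (p5, p18, p15) → 69.2404
  f3: (p4, p18, p17) → 64.5671
  f4: (p4, p5, p0) → 11.9331
  f5: (p4, p5, p18) → 40.5762
  f6: (p12, p5, p15) → 31.6169
  f7: (p12, p5, p0) → 15.3775
  f8: (p14, p18, p17) → 27.7705
  f9: (p14, p11, p17) → 16.8064
  f10: (p14, p11, p18) → 32.5138
  f11: (p8, p11, p15) → 22.9919
  f12: (p9, p8, p11) → 27.2820
  f13: (p9, p8, p15) → 39.1745
  f14: (p9, p12, p15) → 39.6363
  f15: (p9, p12, p10) → 49.4318
  f16: (p13, p10, p17) → 14.9970
  f17: (p13, p4, p17) → 76.4017
  f18: (p1, p4, p0) → 21.0811
  f19: (p1, p12, p0) → 29.9176
  f20: (p1, p12, p10) → 113.4187
  f21: (p1, p13, p10) → 48.2631
  f22: (p1, p13, p4) → 62.4931
  f23: (p16, p11, p17) → 42.2820
  f24: (p16, p9, p11) → 54.2316
  f25: (p16, p10, p17) → 9.2475
  f26: (p16, p9, p10) → 18.8169
Σ area = 1062.300

Euler characteristic 15−39+26 = 2 ✓

facets=26 area=1062.300


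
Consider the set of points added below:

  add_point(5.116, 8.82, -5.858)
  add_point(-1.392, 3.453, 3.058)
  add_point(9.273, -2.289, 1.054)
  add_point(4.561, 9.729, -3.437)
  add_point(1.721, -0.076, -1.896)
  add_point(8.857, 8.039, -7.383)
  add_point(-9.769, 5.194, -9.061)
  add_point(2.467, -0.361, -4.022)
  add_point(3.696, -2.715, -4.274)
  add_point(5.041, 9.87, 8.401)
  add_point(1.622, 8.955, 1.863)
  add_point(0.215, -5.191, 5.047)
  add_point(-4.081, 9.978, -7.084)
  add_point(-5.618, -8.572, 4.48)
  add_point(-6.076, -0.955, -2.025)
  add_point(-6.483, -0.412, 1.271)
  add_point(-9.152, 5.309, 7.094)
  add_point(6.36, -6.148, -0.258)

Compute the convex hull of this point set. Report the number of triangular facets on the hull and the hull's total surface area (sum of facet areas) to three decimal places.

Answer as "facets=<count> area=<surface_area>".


facets=18 area=1101.411

Points on the hull: [2, 3, 5, 6, 8, 9, 11, 12, 13, 16, 17] (11 of 18).

Triangle areas on the boundary:
  f1: (p5, p9, p2) → 93.3356
  f2: (p8, p13, p6) → 113.3084
  f3: (p8, p5, p6) → 99.5108
  f4: (p16, p13, p6) → 115.8436
  f5: (p16, p9, p13) → 108.6327
  f6: (p11, p9, p2) → 74.7217
  f7: (p11, p9, p13) → 36.7700
  f8: (p12, p5, p6) → 38.9484
  f9: (p12, p16, p6) → 59.5068
  f10: (p12, p16, p9) → 111.8852
  f11: (p17, p8, p13) → 38.7102
  f12: (p17, p11, p2) → 20.1530
  f13: (p17, p11, p13) → 23.3592
  f14: (p17, p5, p2) → 30.4459
  f15: (p17, p8, p5) → 31.8142
  f16: (p3, p5, p9) → 28.1197
  f17: (p3, p12, p9) → 50.3110
  f18: (p3, p12, p5) → 26.0346
Σ area = 1101.411

Euler characteristic 11−27+18 = 2 ✓


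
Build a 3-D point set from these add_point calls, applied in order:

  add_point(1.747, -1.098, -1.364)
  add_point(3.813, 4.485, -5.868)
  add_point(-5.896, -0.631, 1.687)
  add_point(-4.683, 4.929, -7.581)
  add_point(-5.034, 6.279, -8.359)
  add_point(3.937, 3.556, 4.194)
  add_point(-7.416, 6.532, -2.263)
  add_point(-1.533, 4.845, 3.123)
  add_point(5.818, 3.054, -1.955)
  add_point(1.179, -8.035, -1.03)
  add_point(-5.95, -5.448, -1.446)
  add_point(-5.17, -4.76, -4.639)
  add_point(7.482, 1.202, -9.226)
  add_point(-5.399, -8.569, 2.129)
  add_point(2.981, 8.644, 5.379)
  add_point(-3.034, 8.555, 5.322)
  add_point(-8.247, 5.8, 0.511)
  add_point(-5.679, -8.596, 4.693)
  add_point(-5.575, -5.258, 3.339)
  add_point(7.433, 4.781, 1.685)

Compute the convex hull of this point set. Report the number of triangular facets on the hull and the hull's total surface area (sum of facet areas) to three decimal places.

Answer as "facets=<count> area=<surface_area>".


14 of the 20 inputs are extreme points: [1, 4, 5, 6, 9, 10, 11, 12, 13, 14, 15, 16, 17, 19].

Area of each hull facet:
  f1: (p1, p14, p12) → 23.2598
  f2: (p19, p14, p12) → 29.2694
  f3: (p4, p11, p12) → 74.5775
  f4: (p4, p1, p12) → 23.5341
  f5: (p4, p1, p14) → 55.8932
  f6: (p10, p17, p16) → 38.3681
  f7: (p10, p11, p16) → 19.5534
  f8: (p9, p11, p12) → 54.5926
  f9: (p9, p19, p12) → 74.3889
  f10: (p5, p14, p17) → 31.9047
  f11: (p5, p19, p14) → 11.8808
  f12: (p5, p9, p17) → 58.1735
  f13: (p5, p9, p19) → 28.6039
  f14: (p15, p4, p14) → 41.6439
  f15: (p15, p17, p16) → 57.7897
  f16: (p15, p14, p17) → 51.4980
  f17: (p13, p9, p17) → 8.0165
  f18: (p13, p9, p11) → 25.5474
  f19: (p13, p10, p17) → 4.1568
  f20: (p13, p10, p11) → 4.6080
  f21: (p6, p15, p16) → 10.8131
  f22: (p6, p15, p4) → 23.1777
  f23: (p6, p11, p16) → 17.5563
  f24: (p6, p4, p11) → 36.7891
Σ area = 805.596

Euler characteristic 14−36+24 = 2 ✓

facets=24 area=805.596


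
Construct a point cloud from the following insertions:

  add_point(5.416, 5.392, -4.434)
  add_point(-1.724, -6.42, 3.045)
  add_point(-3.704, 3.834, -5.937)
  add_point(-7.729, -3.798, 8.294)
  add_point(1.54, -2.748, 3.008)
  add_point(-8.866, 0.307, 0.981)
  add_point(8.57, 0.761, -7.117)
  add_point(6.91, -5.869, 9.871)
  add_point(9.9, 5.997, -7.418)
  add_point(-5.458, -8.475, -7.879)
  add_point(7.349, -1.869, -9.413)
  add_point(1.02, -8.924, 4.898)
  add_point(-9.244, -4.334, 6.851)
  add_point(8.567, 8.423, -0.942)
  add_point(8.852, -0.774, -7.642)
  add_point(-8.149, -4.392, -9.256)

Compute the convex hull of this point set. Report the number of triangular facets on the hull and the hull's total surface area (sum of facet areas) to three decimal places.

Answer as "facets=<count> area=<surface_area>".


facets=20 area=1059.591

12 of the 16 inputs are extreme points: [2, 3, 5, 7, 8, 9, 10, 11, 12, 13, 14, 15].

Per-facet area ½‖(b−a)×(c−a)‖:
  f1: (p15, p10, p8) → 59.9036
  f2: (p13, p7, p8) → 60.5315
  f3: (p14, p7, p8) → 60.7193
  f4: (p14, p10, p8) → 7.4466
  f5: (p14, p10, p7) → 20.6856
  f6: (p9, p15, p10) → 36.7122
  f7: (p9, p15, p12) → 39.8931
  f8: (p3, p13, p7) → 133.3335
  f9: (p2, p15, p8) → 58.1270
  f10: (p2, p13, p8) → 47.4742
  f11: (p11, p10, p7) → 70.8971
  f12: (p11, p9, p10) → 99.3633
  f13: (p11, p9, p12) → 78.8214
  f14: (p11, p3, p12) → 11.2027
  f15: (p11, p3, p7) → 43.3074
  f16: (p5, p3, p13) → 80.6077
  f17: (p5, p2, p13) → 61.3791
  f18: (p5, p3, p12) → 7.6257
  f19: (p5, p15, p12) → 37.6335
  f20: (p5, p2, p15) → 43.9263
Σ area = 1059.591

Euler: V−E+F = 12−30+20 = 2.


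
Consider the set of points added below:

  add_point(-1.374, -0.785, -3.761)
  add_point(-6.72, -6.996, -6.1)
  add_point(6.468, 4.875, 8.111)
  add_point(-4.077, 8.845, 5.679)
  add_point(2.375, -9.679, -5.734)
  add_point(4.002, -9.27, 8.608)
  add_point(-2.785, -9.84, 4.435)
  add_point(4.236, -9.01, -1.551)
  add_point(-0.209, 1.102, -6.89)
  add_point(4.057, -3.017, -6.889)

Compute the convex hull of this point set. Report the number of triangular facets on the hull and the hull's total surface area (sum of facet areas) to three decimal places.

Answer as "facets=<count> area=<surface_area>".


facets=14 area=801.289

Points on the hull: [1, 2, 3, 4, 5, 6, 7, 8, 9] (9 of 10).

Facet areas (half cross-product norm):
  f1: (p5, p3, p2) → 81.3060
  f2: (p8, p3, p1) → 78.3104
  f3: (p8, p3, p2) → 85.5390
  f4: (p6, p3, p1) → 106.5077
  f5: (p6, p5, p3) → 74.8840
  f6: (p9, p8, p1) → 30.7717
  f7: (p9, p8, p2) → 49.5317
  f8: (p4, p9, p1) → 33.0250
  f9: (p4, p6, p1) → 49.7048
  f10: (p4, p6, p5) → 45.3996
  f11: (p7, p5, p2) → 72.8718
  f12: (p7, p9, p2) → 66.6807
  f13: (p7, p4, p5) → 10.6966
  f14: (p7, p4, p9) → 16.0599
Σ area = 801.289

Euler characteristic 9−21+14 = 2 ✓


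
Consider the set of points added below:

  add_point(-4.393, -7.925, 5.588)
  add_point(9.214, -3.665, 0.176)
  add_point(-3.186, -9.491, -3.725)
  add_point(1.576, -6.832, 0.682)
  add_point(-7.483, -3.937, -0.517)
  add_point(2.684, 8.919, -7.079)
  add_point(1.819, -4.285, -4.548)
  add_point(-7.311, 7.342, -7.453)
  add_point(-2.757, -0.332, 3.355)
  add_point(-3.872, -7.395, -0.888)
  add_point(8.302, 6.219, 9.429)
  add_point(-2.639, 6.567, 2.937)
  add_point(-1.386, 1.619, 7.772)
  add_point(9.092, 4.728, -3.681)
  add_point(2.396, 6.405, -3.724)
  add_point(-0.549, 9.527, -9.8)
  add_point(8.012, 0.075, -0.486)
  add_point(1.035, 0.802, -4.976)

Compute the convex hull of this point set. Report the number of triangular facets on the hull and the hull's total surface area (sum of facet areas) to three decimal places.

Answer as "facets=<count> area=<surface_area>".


13 of the 18 inputs are extreme points: [0, 1, 2, 3, 4, 5, 6, 7, 10, 11, 12, 13, 15].

Triangle areas on the boundary:
  f1: (p0, p10, p1) → 102.9734
  f2: (p2, p0, p4) → 29.5274
  f3: (p11, p10, p15) → 78.5823
  f4: (p13, p10, p1) → 58.0278
  f5: (p3, p0, p1) → 19.5120
  f6: (p3, p2, p1) → 19.7646
  f7: (p3, p2, p0) → 26.9245
  f8: (p7, p11, p4) → 64.1526
  f9: (p7, p11, p15) → 42.6376
  f10: (p7, p2, p4) → 47.1144
  f11: (p7, p2, p15) → 65.7457
  f12: (p12, p0, p10) → 40.2418
  f13: (p12, p11, p10) → 38.1255
  f14: (p12, p0, p4) → 39.8164
  f15: (p12, p11, p4) → 39.8449
  f16: (p5, p10, p15) → 19.2733
  f17: (p5, p13, p15) → 7.4497
  f18: (p5, p13, p10) → 52.8109
  f19: (p6, p2, p15) → 43.8396
  f20: (p6, p13, p15) → 70.1051
  f21: (p6, p2, p1) → 26.3005
  f22: (p6, p13, p1) → 40.0311
Σ area = 972.801

Euler characteristic 13−33+22 = 2 ✓

facets=22 area=972.801


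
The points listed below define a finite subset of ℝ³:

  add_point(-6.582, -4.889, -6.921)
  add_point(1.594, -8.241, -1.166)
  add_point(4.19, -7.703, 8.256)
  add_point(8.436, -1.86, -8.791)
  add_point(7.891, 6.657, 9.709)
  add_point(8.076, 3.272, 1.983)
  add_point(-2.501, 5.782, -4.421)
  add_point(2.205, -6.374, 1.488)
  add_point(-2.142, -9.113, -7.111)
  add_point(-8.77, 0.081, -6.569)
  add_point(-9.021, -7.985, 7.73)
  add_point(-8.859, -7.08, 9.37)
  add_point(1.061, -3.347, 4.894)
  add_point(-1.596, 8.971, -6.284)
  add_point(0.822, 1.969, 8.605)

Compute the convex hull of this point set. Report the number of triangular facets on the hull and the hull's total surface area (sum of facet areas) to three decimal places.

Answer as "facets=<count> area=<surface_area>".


Extreme-point indices: [0, 1, 2, 3, 4, 5, 8, 9, 10, 11, 13, 14] — 12 of 15 on the boundary.

Area of each hull facet:
  f1: (p2, p4, p3) → 132.7577
  f2: (p14, p4, p13) → 71.1237
  f3: (p5, p13, p3) → 78.3142
  f4: (p5, p4, p3) → 1.6436
  f5: (p5, p4, p13) → 54.7834
  f6: (p9, p13, p3) → 84.6376
  f7: (p9, p0, p3) → 40.9667
  f8: (p9, p0, p10) → 41.2079
  f9: (p11, p2, p10) → 12.3246
  f10: (p11, p2, p4) → 95.8419
  f11: (p11, p14, p4) → 14.0420
  f12: (p11, p14, p13) → 107.3440
  f13: (p11, p9, p10) → 13.1664
  f14: (p11, p9, p13) → 95.2631
  f15: (p8, p0, p3) → 38.7711
  f16: (p8, p0, p10) → 46.5103
  f17: (p8, p2, p10) → 100.2120
  f18: (p1, p2, p3) → 53.3630
  f19: (p1, p8, p3) → 42.1030
  f20: (p1, p8, p2) → 10.1979
Σ area = 1134.574

Check V−E+F: 12 − 30 + 20 = 2.

facets=20 area=1134.574


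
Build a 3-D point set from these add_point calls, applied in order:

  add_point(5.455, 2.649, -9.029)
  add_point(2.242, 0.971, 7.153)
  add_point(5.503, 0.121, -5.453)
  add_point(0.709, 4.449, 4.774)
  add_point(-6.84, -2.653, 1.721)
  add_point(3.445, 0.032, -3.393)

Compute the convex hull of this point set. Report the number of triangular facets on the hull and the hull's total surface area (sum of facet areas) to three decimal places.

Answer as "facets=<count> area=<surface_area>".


facets=6 area=250.818

Hull vertices (5/6): indices [0, 1, 2, 3, 4].

Facet areas (half cross-product norm):
  f1: (p1, p2, p4) → 69.9025
  f2: (p1, p3, p4) → 24.0465
  f3: (p0, p2, p4) → 27.5145
  f4: (p0, p3, p4) → 78.8767
  f5: (p0, p1, p2) → 18.9492
  f6: (p0, p1, p3) → 31.5285
Σ area = 250.818

Euler characteristic 5−9+6 = 2 ✓


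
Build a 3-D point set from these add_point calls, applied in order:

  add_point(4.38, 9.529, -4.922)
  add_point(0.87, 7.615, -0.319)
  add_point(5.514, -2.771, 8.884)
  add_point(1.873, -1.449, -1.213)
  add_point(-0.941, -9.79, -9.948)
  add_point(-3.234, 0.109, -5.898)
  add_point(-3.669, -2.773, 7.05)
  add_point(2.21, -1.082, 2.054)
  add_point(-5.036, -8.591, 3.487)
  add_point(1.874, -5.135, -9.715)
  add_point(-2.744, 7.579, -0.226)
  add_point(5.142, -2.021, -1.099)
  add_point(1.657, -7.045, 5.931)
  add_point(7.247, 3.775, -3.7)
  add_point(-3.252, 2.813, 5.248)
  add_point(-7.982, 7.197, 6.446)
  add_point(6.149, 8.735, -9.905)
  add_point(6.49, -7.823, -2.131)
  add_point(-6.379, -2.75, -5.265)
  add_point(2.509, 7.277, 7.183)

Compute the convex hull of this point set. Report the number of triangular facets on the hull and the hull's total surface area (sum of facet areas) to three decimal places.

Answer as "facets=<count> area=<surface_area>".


Hull vertices (14/20): indices [0, 2, 4, 6, 8, 9, 10, 12, 13, 15, 16, 17, 18, 19].

Area of each hull facet:
  f1: (p17, p2, p13) → 68.3454
  f2: (p17, p16, p13) → 33.2889
  f3: (p17, p8, p4) → 67.0113
  f4: (p18, p16, p4) → 88.4417
  f5: (p18, p8, p15) → 79.1664
  f6: (p18, p8, p4) → 53.1889
  f7: (p19, p2, p13) → 63.9004
  f8: (p19, p16, p13) → 44.2380
  f9: (p19, p2, p15) → 53.5349
  f10: (p6, p2, p15) → 46.7006
  f11: (p6, p8, p15) → 28.4374
  f12: (p9, p16, p4) → 9.8206
  f13: (p9, p17, p4) → 25.2295
  f14: (p9, p17, p16) → 66.6504
  f15: (p12, p17, p2) → 30.2161
  f16: (p12, p17, p8) → 33.9047
  f17: (p12, p6, p2) → 22.3769
  f18: (p12, p6, p8) → 21.5208
  f19: (p10, p18, p15) → 50.8976
  f20: (p10, p18, p16) → 79.4920
  f21: (p0, p19, p15) → 65.2639
  f22: (p0, p19, p16) → 12.3502
  f23: (p0, p10, p15) → 13.3032
  f24: (p0, p10, p16) → 15.8358
Σ area = 1073.116

Check V−E+F: 14 − 36 + 24 = 2.

facets=24 area=1073.116


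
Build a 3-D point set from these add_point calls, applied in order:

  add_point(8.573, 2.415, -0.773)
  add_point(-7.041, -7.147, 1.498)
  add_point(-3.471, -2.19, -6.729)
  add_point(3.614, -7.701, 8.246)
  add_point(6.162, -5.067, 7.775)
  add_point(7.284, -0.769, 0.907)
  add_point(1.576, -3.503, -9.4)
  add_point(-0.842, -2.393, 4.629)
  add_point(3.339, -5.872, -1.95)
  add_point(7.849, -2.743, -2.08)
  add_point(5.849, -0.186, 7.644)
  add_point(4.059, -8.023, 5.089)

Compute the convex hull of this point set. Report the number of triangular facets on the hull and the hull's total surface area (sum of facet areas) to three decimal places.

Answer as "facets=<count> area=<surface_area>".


Points on the hull: [0, 1, 2, 3, 4, 6, 7, 8, 9, 10, 11] (11 of 12).

Per-facet area ½‖(b−a)×(c−a)‖:
  f1: (p2, p6, p1) → 24.9176
  f2: (p2, p6, p0) → 36.8031
  f3: (p8, p11, p1) → 39.5290
  f4: (p8, p6, p1) → 43.8157
  f5: (p4, p10, p0) → 21.6102
  f6: (p7, p10, p0) → 35.3268
  f7: (p7, p2, p0) → 66.6139
  f8: (p7, p2, p1) → 41.9518
  f9: (p9, p6, p0) → 24.3493
  f10: (p9, p8, p6) → 21.9999
  f11: (p9, p4, p0) → 27.5610
  f12: (p9, p8, p11) → 20.1836
  f13: (p9, p4, p11) → 21.7324
  f14: (p3, p11, p1) → 18.4937
  f15: (p3, p4, p11) → 5.8533
  f16: (p3, p7, p1) → 32.1741
  f17: (p3, p4, p10) → 6.7065
  f18: (p3, p7, p10) → 26.2102
Σ area = 515.832

Euler characteristic 11−27+18 = 2 ✓

facets=18 area=515.832


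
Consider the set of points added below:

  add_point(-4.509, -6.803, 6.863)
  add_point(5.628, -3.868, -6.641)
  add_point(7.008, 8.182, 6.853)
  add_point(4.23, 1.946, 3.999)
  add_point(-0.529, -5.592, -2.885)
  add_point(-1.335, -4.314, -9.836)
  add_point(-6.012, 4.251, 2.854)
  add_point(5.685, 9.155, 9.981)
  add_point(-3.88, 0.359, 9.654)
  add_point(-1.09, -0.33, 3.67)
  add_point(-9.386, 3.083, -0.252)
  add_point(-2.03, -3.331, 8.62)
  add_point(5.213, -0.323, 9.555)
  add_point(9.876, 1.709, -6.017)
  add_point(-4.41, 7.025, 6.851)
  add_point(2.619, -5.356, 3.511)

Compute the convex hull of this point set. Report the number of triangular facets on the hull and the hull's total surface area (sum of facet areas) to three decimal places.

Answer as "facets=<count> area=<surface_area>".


facets=22 area=908.987

Points on the hull: [0, 1, 2, 4, 5, 7, 8, 10, 11, 12, 13, 14, 15] (13 of 16).

Per-facet area ½‖(b−a)×(c−a)‖:
  f1: (p5, p13, p10) → 96.4845
  f2: (p5, p0, p10) → 92.7830
  f3: (p2, p13, p10) → 130.8580
  f4: (p8, p0, p10) → 44.5718
  f5: (p1, p5, p13) → 20.9596
  f6: (p14, p2, p10) → 45.2330
  f7: (p14, p2, p7) → 19.0306
  f8: (p14, p8, p10) → 34.4864
  f9: (p14, p8, p7) → 39.0873
  f10: (p12, p2, p7) → 16.0287
  f11: (p12, p8, p7) → 43.2983
  f12: (p12, p2, p13) → 66.4241
  f13: (p4, p5, p0) → 18.1306
  f14: (p4, p1, p5) → 23.6496
  f15: (p11, p8, p0) → 8.4353
  f16: (p11, p12, p0) → 10.3132
  f17: (p11, p12, p8) → 16.7917
  f18: (p15, p1, p13) → 36.8995
  f19: (p15, p12, p13) → 57.5594
  f20: (p15, p12, p0) → 33.0486
  f21: (p15, p4, p0) → 28.5534
  f22: (p15, p4, p1) → 26.3608
Σ area = 908.987

Check V−E+F: 13 − 33 + 22 = 2.


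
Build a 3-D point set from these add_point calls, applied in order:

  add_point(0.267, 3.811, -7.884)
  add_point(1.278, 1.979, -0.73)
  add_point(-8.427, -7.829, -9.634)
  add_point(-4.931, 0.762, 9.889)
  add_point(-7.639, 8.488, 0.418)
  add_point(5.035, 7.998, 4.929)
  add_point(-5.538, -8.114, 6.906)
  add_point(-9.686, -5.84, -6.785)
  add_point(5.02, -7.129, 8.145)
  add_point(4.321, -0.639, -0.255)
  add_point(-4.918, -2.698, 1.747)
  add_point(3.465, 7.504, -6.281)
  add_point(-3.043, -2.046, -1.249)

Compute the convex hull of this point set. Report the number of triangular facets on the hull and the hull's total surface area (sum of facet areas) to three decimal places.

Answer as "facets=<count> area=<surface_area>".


facets=16 area=974.833

10 of the 13 inputs are extreme points: [0, 2, 3, 4, 5, 6, 7, 8, 9, 11].

Per-facet area ½‖(b−a)×(c−a)‖:
  f1: (p11, p4, p5) → 67.6983
  f2: (p3, p4, p7) → 99.4962
  f3: (p3, p6, p7) → 66.9658
  f4: (p3, p4, p5) → 73.9390
  f5: (p2, p6, p7) → 22.4141
  f6: (p2, p4, p7) → 18.7937
  f7: (p8, p3, p5) → 81.2343
  f8: (p8, p3, p6) → 49.1946
  f9: (p8, p2, p6) → 85.9788
  f10: (p0, p11, p4) → 31.7195
  f11: (p0, p2, p4) → 90.5922
  f12: (p9, p11, p5) → 47.5904
  f13: (p9, p8, p5) → 53.3781
  f14: (p9, p0, p11) → 24.5955
  f15: (p9, p8, p2) → 90.1568
  f16: (p9, p0, p2) → 71.0857
Σ area = 974.833

Euler: V−E+F = 10−24+16 = 2.


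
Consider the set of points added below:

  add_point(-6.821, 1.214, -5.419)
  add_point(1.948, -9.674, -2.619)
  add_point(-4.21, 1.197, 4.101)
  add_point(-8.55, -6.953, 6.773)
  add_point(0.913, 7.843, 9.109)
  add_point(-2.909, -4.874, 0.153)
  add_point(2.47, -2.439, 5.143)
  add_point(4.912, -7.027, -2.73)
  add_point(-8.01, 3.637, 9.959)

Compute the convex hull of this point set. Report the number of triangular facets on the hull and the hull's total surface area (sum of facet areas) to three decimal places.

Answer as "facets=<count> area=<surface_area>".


facets=10 area=627.075

Hull vertices (7/9): indices [0, 1, 3, 4, 6, 7, 8].

Triangle areas on the boundary:
  f1: (p0, p4, p7) → 123.8392
  f2: (p8, p4, p3) → 49.6021
  f3: (p8, p0, p3) → 78.1118
  f4: (p8, p0, p4) → 76.9988
  f5: (p6, p4, p3) → 65.9109
  f6: (p6, p4, p7) → 32.6629
  f7: (p1, p0, p3) → 90.4735
  f8: (p1, p0, p7) → 28.2970
  f9: (p1, p6, p3) → 62.5353
  f10: (p1, p6, p7) → 18.6432
Σ area = 627.075

Euler: V−E+F = 7−15+10 = 2.


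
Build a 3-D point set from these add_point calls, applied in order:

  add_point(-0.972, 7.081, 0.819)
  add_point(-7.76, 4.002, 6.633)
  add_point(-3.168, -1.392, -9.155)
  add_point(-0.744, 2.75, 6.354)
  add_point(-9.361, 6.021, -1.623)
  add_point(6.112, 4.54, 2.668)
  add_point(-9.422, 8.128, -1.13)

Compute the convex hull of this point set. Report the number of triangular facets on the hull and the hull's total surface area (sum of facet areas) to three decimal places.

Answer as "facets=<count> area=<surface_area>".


Extreme-point indices: [0, 1, 2, 3, 4, 5, 6] — 7 of 7 on the boundary.

Triangle areas on the boundary:
  f1: (p3, p2, p5) → 62.6821
  f2: (p3, p1, p5) → 16.1761
  f3: (p3, p1, p2) → 57.7734
  f4: (p0, p2, p6) → 56.0967
  f5: (p0, p2, p5) → 51.0405
  f6: (p0, p1, p6) → 35.3050
  f7: (p0, p1, p5) → 33.5255
  f8: (p4, p2, p6) → 8.8687
  f9: (p4, p1, p6) → 9.3602
  f10: (p4, p1, p2) → 49.5768
Σ area = 380.405

Euler characteristic 7−15+10 = 2 ✓

facets=10 area=380.405


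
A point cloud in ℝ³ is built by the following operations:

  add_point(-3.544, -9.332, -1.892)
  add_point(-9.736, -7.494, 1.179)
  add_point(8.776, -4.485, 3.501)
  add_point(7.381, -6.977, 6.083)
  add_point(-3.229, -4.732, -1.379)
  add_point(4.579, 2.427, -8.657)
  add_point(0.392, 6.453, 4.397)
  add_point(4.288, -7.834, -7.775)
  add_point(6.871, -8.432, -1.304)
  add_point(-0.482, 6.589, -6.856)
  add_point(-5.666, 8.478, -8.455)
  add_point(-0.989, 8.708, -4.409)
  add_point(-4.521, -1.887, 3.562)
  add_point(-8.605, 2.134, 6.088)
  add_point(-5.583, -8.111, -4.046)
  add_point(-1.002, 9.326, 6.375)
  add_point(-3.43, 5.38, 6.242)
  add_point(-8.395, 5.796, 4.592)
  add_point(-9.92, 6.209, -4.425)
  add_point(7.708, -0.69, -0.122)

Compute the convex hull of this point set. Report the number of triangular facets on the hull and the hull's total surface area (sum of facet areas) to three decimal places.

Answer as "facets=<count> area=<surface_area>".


Points on the hull: [0, 1, 2, 3, 5, 7, 8, 10, 11, 13, 14, 15, 16, 17, 18, 19] (16 of 20).

Per-facet area ½‖(b−a)×(c−a)‖:
  f1: (p3, p8, p2) → 12.5193
  f2: (p3, p8, p0) → 39.1233
  f3: (p15, p3, p2) → 32.3597
  f4: (p7, p8, p5) → 35.5953
  f5: (p7, p14, p0) → 15.8751
  f6: (p7, p8, p0) → 33.3580
  f7: (p1, p3, p0) → 45.0952
  f8: (p1, p3, p13) → 93.7054
  f9: (p1, p14, p0) → 10.7016
  f10: (p1, p13, p18) → 61.2839
  f11: (p1, p14, p18) → 48.5962
  f12: (p10, p15, p18) → 45.0760
  f13: (p10, p7, p5) → 53.7584
  f14: (p10, p14, p18) → 46.3762
  f15: (p10, p7, p14) → 90.0275
  f16: (p17, p13, p18) → 16.5794
  f17: (p17, p15, p18) → 36.1266
  f18: (p17, p15, p13) → 15.5209
  f19: (p19, p15, p2) → 37.7356
  f20: (p19, p15, p5) → 70.9934
  f21: (p19, p8, p2) → 17.2673
  f22: (p19, p8, p5) → 37.4122
  f23: (p16, p3, p13) → 49.5405
  f24: (p16, p15, p13) → 6.2722
  f25: (p16, p15, p3) → 36.3465
  f26: (p11, p15, p5) → 44.2981
  f27: (p11, p10, p5) → 28.8720
  f28: (p11, p10, p15) → 25.2861
Σ area = 1085.702

Euler: V−E+F = 16−42+28 = 2.

facets=28 area=1085.702


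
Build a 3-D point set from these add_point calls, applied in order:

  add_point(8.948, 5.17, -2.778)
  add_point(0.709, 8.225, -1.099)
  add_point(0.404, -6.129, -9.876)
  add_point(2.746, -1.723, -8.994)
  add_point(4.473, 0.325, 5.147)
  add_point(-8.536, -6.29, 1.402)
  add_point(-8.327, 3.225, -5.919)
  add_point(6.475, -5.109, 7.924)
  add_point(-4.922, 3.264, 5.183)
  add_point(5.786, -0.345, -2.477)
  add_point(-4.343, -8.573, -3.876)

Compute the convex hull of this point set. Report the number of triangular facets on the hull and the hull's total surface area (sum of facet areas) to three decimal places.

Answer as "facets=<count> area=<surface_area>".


facets=16 area=811.889

Points on the hull: [0, 1, 2, 3, 4, 5, 6, 7, 8, 10] (10 of 11).

Per-facet area ½‖(b−a)×(c−a)‖:
  f1: (p2, p7, p0) → 115.1686
  f2: (p8, p7, p5) → 77.1514
  f3: (p10, p7, p5) → 56.9462
  f4: (p10, p2, p7) → 65.5451
  f5: (p4, p7, p0) → 26.6194
  f6: (p4, p8, p7) → 26.4315
  f7: (p6, p8, p5) → 57.0326
  f8: (p6, p10, p5) → 41.7911
  f9: (p6, p10, p2) → 49.4472
  f10: (p1, p4, p0) → 42.5929
  f11: (p1, p4, p8) → 44.1471
  f12: (p1, p6, p8) → 50.9378
  f13: (p3, p2, p0) → 12.8615
  f14: (p3, p6, p2) → 31.6919
  f15: (p3, p1, p0) → 48.9622
  f16: (p3, p1, p6) → 64.5628
Σ area = 811.889

Euler: V−E+F = 10−24+16 = 2.


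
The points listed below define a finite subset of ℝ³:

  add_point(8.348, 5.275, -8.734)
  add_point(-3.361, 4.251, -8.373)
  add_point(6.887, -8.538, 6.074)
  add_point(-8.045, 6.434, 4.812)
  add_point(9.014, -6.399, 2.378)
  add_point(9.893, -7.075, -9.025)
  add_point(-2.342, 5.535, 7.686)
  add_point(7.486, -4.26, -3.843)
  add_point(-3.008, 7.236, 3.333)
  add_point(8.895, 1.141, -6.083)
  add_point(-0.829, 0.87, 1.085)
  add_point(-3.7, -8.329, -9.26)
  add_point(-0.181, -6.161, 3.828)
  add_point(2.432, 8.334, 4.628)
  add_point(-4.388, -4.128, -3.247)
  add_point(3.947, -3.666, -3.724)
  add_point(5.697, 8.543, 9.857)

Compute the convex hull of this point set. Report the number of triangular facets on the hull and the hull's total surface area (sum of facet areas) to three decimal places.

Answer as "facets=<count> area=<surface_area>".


facets=24 area=1149.184

Extreme-point indices: [0, 1, 2, 3, 4, 5, 6, 8, 9, 11, 12, 13, 14, 16] — 14 of 17 on the boundary.

Area of each hull facet:
  f1: (p11, p2, p5) → 103.7372
  f2: (p0, p11, p5) → 84.9424
  f3: (p6, p16, p3) → 14.3330
  f4: (p6, p2, p16) → 73.4853
  f5: (p4, p2, p5) → 17.1412
  f6: (p4, p2, p16) → 40.6124
  f7: (p12, p11, p2) → 47.4689
  f8: (p12, p6, p3) → 39.8901
  f9: (p12, p6, p2) → 45.5488
  f10: (p13, p16, p3) → 28.2094
  f11: (p13, p0, p16) → 38.2745
  f12: (p1, p11, p3) → 87.3322
  f13: (p1, p0, p11) → 73.7140
  f14: (p1, p13, p0) → 80.2915
  f15: (p9, p0, p16) → 43.8557
  f16: (p9, p4, p16) → 93.2735
  f17: (p9, p0, p5) → 17.1052
  f18: (p9, p4, p5) → 46.1757
  f19: (p14, p11, p3) → 17.4307
  f20: (p14, p12, p3) → 57.5399
  f21: (p14, p12, p11) → 27.0844
  f22: (p8, p13, p3) → 7.4280
  f23: (p8, p1, p3) → 31.4112
  f24: (p8, p1, p13) → 32.8985
Σ area = 1149.184

Check V−E+F: 14 − 36 + 24 = 2.
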